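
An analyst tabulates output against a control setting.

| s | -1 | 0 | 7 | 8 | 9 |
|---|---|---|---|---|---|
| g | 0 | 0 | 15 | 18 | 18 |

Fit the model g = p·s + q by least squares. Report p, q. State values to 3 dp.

p = 1.978, q = 1.103

Compute the Gram sums: Σs·s = 195, Σs = 23, Σ1 = 5.
Right-hand side: Σs·g = 411, Σg = 51.
So AᵀA·[p, q]ᵀ = Aᵀg: [[195, 23]; [23, 5]]·[p, q]ᵀ = [411, 51]ᵀ.
Eliminating q: 5·(row 1) − 23·(row 2) gives 446·p = 5·411 − 23·51 = 882, so p = 441/223.
Then q = (51 − 23·(441/223))/5 = 246/223.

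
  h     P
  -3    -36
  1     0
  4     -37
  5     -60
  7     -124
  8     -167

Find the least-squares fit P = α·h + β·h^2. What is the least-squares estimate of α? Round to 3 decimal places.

From the data, Σh·h = 164, Σh·h^2 = 1018, Σh^2·h^2 = 7460.
Right-hand side: Σh·P = -2544, Σh^2·P = -19180.
MᵀM·[α, β]ᵀ = MᵀP becomes [[164, 1018]; [1018, 7460]]·[α, β]ᵀ = [-2544, -19180]ᵀ.
Eliminating β: 7460·(row 1) − 1018·(row 2) gives 187116·α = 7460·(-2544) − 1018·(-19180) = 547000, so α = 136750/46779.
Then β = ((-19180) − 1018·(136750/46779))/7460 = -138932/46779.

α = 2.923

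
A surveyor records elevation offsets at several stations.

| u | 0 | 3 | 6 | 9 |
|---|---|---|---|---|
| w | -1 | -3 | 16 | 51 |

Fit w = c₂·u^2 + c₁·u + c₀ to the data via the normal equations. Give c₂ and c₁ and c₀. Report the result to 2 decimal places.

c₂ = 1.03, c₁ = -3.42, c₀ = -1.25

The normal equations are: 7938·c₂ + 972·c₁ + 126·c₀ = 4680;  972·c₂ + 126·c₁ + 18·c₀ = 546;  126·c₂ + 18·c₁ + 4·c₀ = 63.
Inverting the 3×3 Gram matrix, [c₂, c₁, c₀]ᵀ = [37/36, -41/12, -5/4]ᵀ.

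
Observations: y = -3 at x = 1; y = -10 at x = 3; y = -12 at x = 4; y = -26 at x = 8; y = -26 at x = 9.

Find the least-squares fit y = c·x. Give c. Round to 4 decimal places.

With design matrix A, AᵀA = [[171]] and Aᵀy = [-523]ᵀ.
Hence c = -523 / 171 ≈ -3.05848.

c = -3.0585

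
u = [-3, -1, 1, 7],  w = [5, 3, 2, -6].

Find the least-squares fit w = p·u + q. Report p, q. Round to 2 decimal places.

The normal equations are: 60·p + 4·q = -58;  4·p + 4·q = 4.
Eliminating q: 4·(row 1) − 4·(row 2) gives 224·p = 4·(-58) − 4·4 = -248, so p = -31/28.
Then q = (4 − 4·(-31/28))/4 = 59/28.

p = -1.11, q = 2.11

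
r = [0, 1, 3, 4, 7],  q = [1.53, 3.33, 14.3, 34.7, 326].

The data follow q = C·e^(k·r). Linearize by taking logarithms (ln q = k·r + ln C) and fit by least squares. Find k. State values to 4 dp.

Taking logs, ln q = k·r + ln C, so regress ln q on r.
Σr = 15.0000, Σ(r)² = 75.0000, Σln q = 13.6221, Σr·ln q = 63.8790.
Normal system: [[75.0000, 15.0000]; [15.0000, 5]]·[k, ln C]ᵀ = [63.8790, 13.6221]ᵀ.
Δ = 75.0000·5 − (15.0000)² = 150.0000; k = (63.8790·5 − 15.0000·13.6221)/150.0000 = 0.76709, ln C = (75.0000·13.6221 − 15.0000·63.8790)/150.0000 = 0.42317.

k = 0.7671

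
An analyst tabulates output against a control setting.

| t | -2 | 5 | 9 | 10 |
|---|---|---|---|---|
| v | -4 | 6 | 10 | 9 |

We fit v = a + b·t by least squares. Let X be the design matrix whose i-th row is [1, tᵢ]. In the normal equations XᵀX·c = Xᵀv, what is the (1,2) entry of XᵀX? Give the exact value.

22

Row 1 ↔ basis 1, column 2 ↔ basis t, so (XᵀX)_{1,2} = Σᵢ t = (1)·(-2) + (1)·(5) + (1)·(9) + (1)·(10) = 22.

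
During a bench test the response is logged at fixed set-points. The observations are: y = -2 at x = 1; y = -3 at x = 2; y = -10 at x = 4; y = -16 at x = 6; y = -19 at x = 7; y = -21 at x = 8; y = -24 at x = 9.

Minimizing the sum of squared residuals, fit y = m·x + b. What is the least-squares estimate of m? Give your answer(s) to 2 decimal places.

Setting ∂/∂m … = 0 gives: 251·m + 37·b = -661;  37·m + 7·b = -95.
Determinant 251·7 − 37² = 388.
m = ((-661)·7 − 37·(-95))/388 = -278/97; b = (251·(-95) − 37·(-661))/388 = 153/97.

m = -2.87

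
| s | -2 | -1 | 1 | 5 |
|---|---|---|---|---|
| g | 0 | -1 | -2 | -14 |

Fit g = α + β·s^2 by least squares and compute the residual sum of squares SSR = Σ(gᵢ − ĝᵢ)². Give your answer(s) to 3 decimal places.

SSR = 7.207

With design matrix M, MᵀM = [[4, 31]; [31, 643]] and Mᵀg = [-17, -353]ᵀ.
Δ = 4·643 − 31² = 1611.
α = ((-17)·643 − 31·(-353))/1611 = 4/537; β = (4·(-353) − 31·(-17))/1611 = -295/537.
Residuals: 392/179, -82/179, -261/179, -49/179; SSR = 1290/179.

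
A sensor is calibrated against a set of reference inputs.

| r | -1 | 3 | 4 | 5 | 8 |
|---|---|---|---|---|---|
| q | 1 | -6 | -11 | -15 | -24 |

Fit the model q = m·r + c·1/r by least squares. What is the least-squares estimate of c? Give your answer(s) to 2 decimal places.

Entries of MᵀM: Σr·r = 115, Σr·1/r = 5, Σ1/r·1/r = 17701/14400.
And Σr·q = -330, Σ1/r·q = -47/4.
MᵀM·[m, c]ᵀ = Mᵀq becomes [[115, 5]; [5, 17701/14400]]·[m, c]ᵀ = [-330, -47/4]ᵀ.
Eliminating c: (17701/14400)·(row 1) − 5·(row 2) gives (335123/2880)·m = (17701/14400)·(-330) − 5·(-47/4) = -166511/480, so m = -999066/335123.
Then c = ((-47/4) − 5·(-999066/335123))/(17701/14400) = 860400/335123.

c = 2.57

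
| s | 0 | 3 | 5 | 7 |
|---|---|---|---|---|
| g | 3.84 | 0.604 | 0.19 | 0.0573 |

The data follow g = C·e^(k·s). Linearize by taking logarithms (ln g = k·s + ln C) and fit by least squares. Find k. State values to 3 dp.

k = -0.599

With ln gᵢ as the transformed response and sᵢ as the regressor:
Σs = 15.0000, Σ(s)² = 83.0000, Σln g = -3.6789, Σs·ln g = -29.8324.
Normal system: [[83.0000, 15.0000]; [15.0000, 4]]·[k, ln C]ᵀ = [-29.8324, -3.6789]ᵀ.
Δ = 83.0000·4 − (15.0000)² = 107.0000; k = (-29.8324·4 − 15.0000·-3.6789)/107.0000 = -0.59950, ln C = (83.0000·-3.6789 − 15.0000·-29.8324)/107.0000 = 1.32839.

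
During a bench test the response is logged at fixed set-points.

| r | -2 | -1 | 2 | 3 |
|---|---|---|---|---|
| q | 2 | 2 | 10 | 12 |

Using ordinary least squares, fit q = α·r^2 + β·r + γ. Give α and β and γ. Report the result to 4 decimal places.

α = 0.2500, β = 1.9265, γ = 4.4118

The normal equations are: 114·α + 26·β + 18·γ = 158;  26·α + 18·β + 2·γ = 50;  18·α + 2·β + 4·γ = 26.
Solving the 3×3 system (Gaussian elimination) gives α = 1/4, β = 131/68, γ = 75/17.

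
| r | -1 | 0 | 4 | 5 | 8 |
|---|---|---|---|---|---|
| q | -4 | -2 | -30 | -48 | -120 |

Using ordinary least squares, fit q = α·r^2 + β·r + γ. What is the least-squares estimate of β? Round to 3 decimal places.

β = 0.363

Sums needed: Σr^2·r^2 = 4978, Σr^2·r = 700, Σr^2 = 106, Σr·r = 106, Σr = 16, Σ1 = 5.
Moment sums: Σr^2·q = -9364, Σr·q = -1316, Σq = -204.
So AᵀA·[α, β, γ]ᵀ = Aᵀq: [[4978, 700, 106]; [700, 106, 16]; [106, 16, 5]]·[α, β, γ]ᵀ = [-9364, -1316, -204]ᵀ.
Row-reducing yields α = -46082/24339, β = 8846/24339, γ = -14800/8113.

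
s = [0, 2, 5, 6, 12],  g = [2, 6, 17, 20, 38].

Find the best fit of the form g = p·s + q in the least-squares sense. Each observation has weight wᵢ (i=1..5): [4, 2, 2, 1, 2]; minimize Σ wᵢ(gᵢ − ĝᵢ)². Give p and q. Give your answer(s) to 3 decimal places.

p = 3.039, q = 1.481

Forming XᵀWX = [[382, 44]; [44, 11]] and XᵀWg = [1226, 150]ᵀ gives XᵀWX·[p, q]ᵀ = XᵀWg.
Eliminating q: 11·(row 1) − 44·(row 2) gives 2266·p = 11·1226 − 44·150 = 6886, so p = 313/103.
Then q = (150 − 44·(313/103))/11 = 1678/1133.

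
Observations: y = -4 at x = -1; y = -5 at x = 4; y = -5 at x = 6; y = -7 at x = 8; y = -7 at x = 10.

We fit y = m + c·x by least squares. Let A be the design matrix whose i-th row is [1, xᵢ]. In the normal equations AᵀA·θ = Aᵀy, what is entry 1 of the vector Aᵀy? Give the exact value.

Entry 1 ↔ basis 1, so (Aᵀy)_{1} = Σᵢ yᵢ = (1)·(-4) + (1)·(-5) + (1)·(-5) + (1)·(-7) + (1)·(-7) = -28.

-28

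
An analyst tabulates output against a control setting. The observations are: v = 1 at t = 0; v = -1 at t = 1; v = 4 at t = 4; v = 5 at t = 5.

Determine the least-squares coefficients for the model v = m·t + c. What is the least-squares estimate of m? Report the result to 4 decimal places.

Forming AᵀA = [[42, 10]; [10, 4]] and Aᵀv = [40, 9]ᵀ gives AᵀA·[m, c]ᵀ = Aᵀv.
Eliminating c: 4·(row 1) − 10·(row 2) gives 68·m = 4·40 − 10·9 = 70, so m = 35/34.
Then c = (9 − 10·(35/34))/4 = -11/34.

m = 1.0294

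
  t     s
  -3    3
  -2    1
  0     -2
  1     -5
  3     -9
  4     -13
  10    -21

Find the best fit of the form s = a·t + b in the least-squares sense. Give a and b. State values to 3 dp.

The normal equations are: 139·a + 13·b = -305;  13·a + 7·b = -46.
det = 139·7 − 13² = 804.
a = ((-305)·7 − 13·(-46))/804 = -1537/804; b = (139·(-46) − 13·(-305))/804 = -2429/804.

a = -1.912, b = -3.021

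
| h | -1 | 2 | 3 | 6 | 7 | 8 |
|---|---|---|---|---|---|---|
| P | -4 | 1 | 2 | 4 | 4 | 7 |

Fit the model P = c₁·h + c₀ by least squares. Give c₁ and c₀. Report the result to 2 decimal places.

From the data, Σh·h = 163, Σh = 25, Σ1 = 6.
For XᵀP: Σh·P = 120, ΣP = 14.
XᵀX·[c₁, c₀]ᵀ = XᵀP becomes [[163, 25]; [25, 6]]·[c₁, c₀]ᵀ = [120, 14]ᵀ.
det = 163·6 − 25² = 353.
c₁ = (120·6 − 25·14)/353 = 370/353; c₀ = (163·14 − 25·120)/353 = -718/353.

c₁ = 1.05, c₀ = -2.03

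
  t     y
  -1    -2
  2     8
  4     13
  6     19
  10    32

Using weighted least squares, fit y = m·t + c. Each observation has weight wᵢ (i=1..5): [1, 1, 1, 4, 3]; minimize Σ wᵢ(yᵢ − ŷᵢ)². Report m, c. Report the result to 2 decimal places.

Forming AᵀWA = [[465, 59]; [59, 10]] and AᵀWy = [1486, 191]ᵀ gives AᵀWA·[m, c]ᵀ = AᵀWy.
Eliminating c: 10·(row 1) − 59·(row 2) gives 1169·m = 10·1486 − 59·191 = 3591, so m = 513/167.
Then c = (191 − 59·(513/167))/10 = 163/167.

m = 3.07, c = 0.98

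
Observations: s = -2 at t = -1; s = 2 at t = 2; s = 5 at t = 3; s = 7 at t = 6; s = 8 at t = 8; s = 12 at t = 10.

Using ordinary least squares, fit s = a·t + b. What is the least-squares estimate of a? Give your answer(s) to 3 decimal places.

a = 1.172

Normal-equation sums: Σt·t = 214, Σt = 28, Σ1 = 6.
For Aᵀs: Σt·s = 247, Σs = 32.
So AᵀA·[a, b]ᵀ = Aᵀs: [[214, 28]; [28, 6]]·[a, b]ᵀ = [247, 32]ᵀ.
Δ = 214·6 − 28² = 500.
a = (247·6 − 28·32)/500 = 293/250; b = (214·32 − 28·247)/500 = -17/125.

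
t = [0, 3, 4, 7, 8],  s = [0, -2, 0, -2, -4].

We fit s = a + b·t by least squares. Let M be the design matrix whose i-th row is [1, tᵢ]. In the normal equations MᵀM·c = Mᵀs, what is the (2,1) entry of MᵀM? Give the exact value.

Row 2 ↔ basis t, column 1 ↔ basis 1, so (MᵀM)_{2,1} = Σᵢ t = (0)·(1) + (3)·(1) + (4)·(1) + (7)·(1) + (8)·(1) = 22.

22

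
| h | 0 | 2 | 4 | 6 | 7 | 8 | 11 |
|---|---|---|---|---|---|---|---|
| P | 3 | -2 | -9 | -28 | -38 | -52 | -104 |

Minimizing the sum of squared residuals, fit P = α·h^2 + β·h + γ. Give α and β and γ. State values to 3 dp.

α = -0.943, β = 0.755, γ = 2.120

Entries of XᵀX: Σh^2·h^2 = 22706, Σh^2·h = 2474, Σh^2 = 290, Σh·h = 290, Σh = 38, Σ1 = 7.
For XᵀP: Σh^2·P = -18934, Σh·P = -2034, ΣP = -230.
Solving the 3×3 system (Gaussian elimination) gives α = -70619/74868, β = 56543/74868, γ = 13229/6239.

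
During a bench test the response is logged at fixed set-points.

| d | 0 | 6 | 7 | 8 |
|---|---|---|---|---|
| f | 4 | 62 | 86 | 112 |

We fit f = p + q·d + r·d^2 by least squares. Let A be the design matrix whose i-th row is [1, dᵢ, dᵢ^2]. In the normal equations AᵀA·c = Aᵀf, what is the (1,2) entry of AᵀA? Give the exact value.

Row 1 ↔ basis 1, column 2 ↔ basis d, so (AᵀA)_{1,2} = Σᵢ d = (1)·(0) + (1)·(6) + (1)·(7) + (1)·(8) = 21.

21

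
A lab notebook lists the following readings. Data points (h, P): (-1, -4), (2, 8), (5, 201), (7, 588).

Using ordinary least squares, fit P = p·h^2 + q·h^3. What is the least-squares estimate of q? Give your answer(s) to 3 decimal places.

q = 1.984

The normal system XᵀX·[p, q]ᵀ = XᵀP is [[3043, 19963]; [19963, 133339]]·[p, q]ᵀ = [33865, 226877]ᵀ.
Eliminating q: 133339·(row 1) − 19963·(row 2) gives 7229208·p = 133339·33865 − 19963·226877 = -13620316, so p = -3405079/1807302.
Then q = (226877 − 19963·(-3405079/1807302))/133339 = 3584929/1807302.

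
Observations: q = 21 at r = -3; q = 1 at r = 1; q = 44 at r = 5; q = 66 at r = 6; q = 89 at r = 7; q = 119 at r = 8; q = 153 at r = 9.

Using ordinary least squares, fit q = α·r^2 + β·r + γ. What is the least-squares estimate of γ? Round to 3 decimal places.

Forming XᵀX = [[15061, 1899, 265]; [1899, 265, 33]; [265, 33, 7]] and Xᵀq = [28036, 3506, 493]ᵀ gives XᵀX·[α, β, γ]ᵀ = Xᵀq.
Row-reducing yields α = 42957/21362, β = -24335/21362, γ = -3506/10681.

γ = -0.328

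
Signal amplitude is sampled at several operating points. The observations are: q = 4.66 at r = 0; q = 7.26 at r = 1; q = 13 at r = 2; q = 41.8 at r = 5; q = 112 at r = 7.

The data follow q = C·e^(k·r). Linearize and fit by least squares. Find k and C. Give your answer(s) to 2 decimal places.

k = 0.45, C = 4.79

Taking logs, ln q = k·r + ln C, so regress ln q on r.
Over the data: Σr = 15.0000, Σ(r)² = 79.0000, Σln q = 14.5377, Σr·ln q = 58.8063.
Normal system: [[79.0000, 15.0000]; [15.0000, 5]]·[k, ln C]ᵀ = [58.8063, 14.5377]ᵀ.
Slope k = (n·Σr·ln q − Σr·Σln q)/(n·Σ(r)² − (Σr)²) = (5·58.8063 − 15.0000·14.5377)/170.0000 = 0.44685; ln C = (Σln q − k·Σr)/n = 1.56699, so C = exp(1.56699) = 4.79218.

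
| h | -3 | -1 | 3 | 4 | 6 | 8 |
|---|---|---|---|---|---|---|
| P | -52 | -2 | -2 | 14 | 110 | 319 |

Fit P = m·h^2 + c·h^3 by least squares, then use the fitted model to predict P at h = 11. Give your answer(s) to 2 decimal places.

Normal-equation sums: Σh^2·h^2 = 5811, Σh^2·h^3 = 41567, Σh^3·h^3 = 314355.
Moment sums: Σh^2·P = 24112, Σh^3·P = 189336.
det = 5811·314355 − 41567² = 98901416.
m = (24112·314355 − 41567·189336)/98901416 = -36300219/12362677; c = (5811·189336 − 41567·24112)/98901416 = 12245999/12362677.
At h = 11: P̂ = (-36300219/12362677)·(121) + (12245999/12362677)·(1331) = 11907098170/12362677.

P̂ = 963.15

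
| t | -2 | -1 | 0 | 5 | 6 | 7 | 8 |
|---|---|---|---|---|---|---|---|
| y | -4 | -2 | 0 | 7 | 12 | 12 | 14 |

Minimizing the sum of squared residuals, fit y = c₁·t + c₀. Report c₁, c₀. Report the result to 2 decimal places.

Entries of AᵀA: Σt·t = 179, Σt = 23, Σ1 = 7.
Moment sums: Σt·y = 313, Σy = 39.
Normal equations: [[179, 23]; [23, 7]]·[c₁, c₀]ᵀ = [313, 39]ᵀ.
Δ = 179·7 − 23² = 724.
c₁ = (313·7 − 23·39)/724 = 647/362; c₀ = (179·39 − 23·313)/724 = -109/362.

c₁ = 1.79, c₀ = -0.30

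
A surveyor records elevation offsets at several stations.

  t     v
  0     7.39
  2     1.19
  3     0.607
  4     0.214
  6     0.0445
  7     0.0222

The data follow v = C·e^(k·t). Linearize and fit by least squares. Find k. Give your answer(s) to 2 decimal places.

k = -0.83

With ln vᵢ as the transformed response and tᵢ as the regressor:
Sums: Σt = 22.0000, Σ(t)² = 114.0000, Σln v = -6.7869, Σt·ln v = -52.6441.
Normal system: [[114.0000, 22.0000]; [22.0000, 6]]·[k, ln C]ᵀ = [-52.6441, -6.7869]ᵀ.
Δ = 114.0000·6 − (22.0000)² = 200.0000; k = (-52.6441·6 − 22.0000·-6.7869)/200.0000 = -0.83277, ln C = (114.0000·-6.7869 − 22.0000·-52.6441)/200.0000 = 1.92235.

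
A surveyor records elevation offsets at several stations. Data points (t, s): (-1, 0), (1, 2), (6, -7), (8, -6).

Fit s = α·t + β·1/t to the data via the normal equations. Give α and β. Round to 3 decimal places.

α = -0.936, β = 1.873

Entries of XᵀX: Σt·t = 102, Σt·1/t = 4, Σ1/t·1/t = 1177/576.
And Σt·s = -88, Σ1/t·s = 1/12.
XᵀX·[α, β]ᵀ = Xᵀs becomes [[102, 4]; [4, 1177/576]]·[α, β]ᵀ = [-88, 1/12]ᵀ.
Eliminating β: (1177/576)·(row 1) − 4·(row 2) gives (18473/96)·α = (1177/576)·(-88) − 4·(1/12) = -12971/72, so α = -7412/7917.
Then β = ((1/12) − 4·(-7412/7917))/(1177/576) = 4944/2639.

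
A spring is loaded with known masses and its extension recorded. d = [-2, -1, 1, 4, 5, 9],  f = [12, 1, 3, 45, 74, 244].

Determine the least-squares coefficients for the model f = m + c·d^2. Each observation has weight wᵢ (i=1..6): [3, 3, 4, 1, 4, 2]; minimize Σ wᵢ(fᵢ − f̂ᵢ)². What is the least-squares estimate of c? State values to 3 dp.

c = 3.019

The normal system AᵀWA·[m, c]ᵀ = AᵀWf is [[17, 297]; [297, 15933]]·[m, c]ᵀ = [880, 47807]ᵀ.
Δ = 17·15933 − 297² = 182652.
m = (880·15933 − 297·47807)/182652 = -59213/60884; c = (17·47807 − 297·880)/182652 = 551359/182652.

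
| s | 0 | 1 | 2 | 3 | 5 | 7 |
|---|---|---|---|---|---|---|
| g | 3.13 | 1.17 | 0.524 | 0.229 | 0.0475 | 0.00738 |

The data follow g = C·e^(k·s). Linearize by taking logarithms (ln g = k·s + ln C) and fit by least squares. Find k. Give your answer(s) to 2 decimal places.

k = -0.85

Taking logs, ln g = k·s + ln C, so regress ln g on s.
AᵀA = [[88.0000, 18.0000]; [18.0000, 6]], rhs = [-55.1556, -8.7783]ᵀ  (here Σs = 18.0000, Σ(s)² = 88.0000, Σln g = -8.7783, Σs·ln g = -55.1556).
Δ = 88.0000·6 − (18.0000)² = 204.0000; k = (-55.1556·6 − 18.0000·-8.7783)/204.0000 = -0.84767, ln C = (88.0000·-8.7783 − 18.0000·-55.1556)/204.0000 = 1.07997.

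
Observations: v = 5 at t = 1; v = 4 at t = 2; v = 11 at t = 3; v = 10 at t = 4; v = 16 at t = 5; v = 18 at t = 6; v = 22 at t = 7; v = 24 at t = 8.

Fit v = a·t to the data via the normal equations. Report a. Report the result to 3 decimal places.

a = 3.039

Normal-equation sums: Σt·t = 204.
Moment sums: Σt·v = 620.
So MᵀM·[a]ᵀ = Mᵀv: [[204]]·[a]ᵀ = [620]ᵀ.
a = 620/204 = 3.03922.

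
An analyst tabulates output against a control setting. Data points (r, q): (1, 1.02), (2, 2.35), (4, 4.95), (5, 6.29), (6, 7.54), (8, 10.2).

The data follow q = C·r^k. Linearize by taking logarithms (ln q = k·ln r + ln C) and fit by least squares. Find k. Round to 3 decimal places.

k = 1.104

Taking logs, ln q = k·ln r + ln C, so regress ln q on ln r.
AᵀA = [[12.5270, 7.5601]; [7.5601, 6]], rhs = [14.2182, 8.6552]ᵀ  (here Σln r = 7.5601, Σ(ln r)² = 12.5270, Σln q = 8.6552, Σln r·ln q = 14.2182).
Δ = 12.5270·6 − (7.5601)² = 18.0074; k = (14.2182·6 − 7.5601·8.6552)/18.0074 = 1.10372, ln C = (12.5270·8.6552 − 7.5601·14.2182)/18.0074 = 0.05182.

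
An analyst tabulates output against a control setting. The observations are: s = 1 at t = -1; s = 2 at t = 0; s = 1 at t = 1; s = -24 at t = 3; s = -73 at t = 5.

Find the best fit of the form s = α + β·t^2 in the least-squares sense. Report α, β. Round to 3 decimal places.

Setting ∂/∂α … = 0 gives: 5·α + 36·β = -93;  36·α + 708·β = -2039.
(Σ1 = 5, Σt^2 = 36, Σt^2·t^2 = 708, Σs = -93, Σt^2·s = -2039.)
Eliminating β: 708·(row 1) − 36·(row 2) gives 2244·α = 708·(-93) − 36·(-2039) = 7560, so α = 630/187.
Then β = ((-2039) − 36·(630/187))/708 = -6847/2244.

α = 3.369, β = -3.051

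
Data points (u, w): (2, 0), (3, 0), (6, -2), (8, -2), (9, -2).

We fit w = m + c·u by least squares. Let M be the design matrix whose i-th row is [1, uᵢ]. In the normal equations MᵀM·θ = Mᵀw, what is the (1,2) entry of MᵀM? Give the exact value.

28

Row 1 ↔ basis 1, column 2 ↔ basis u, so (MᵀM)_{1,2} = Σᵢ u = (1)·(2) + (1)·(3) + (1)·(6) + (1)·(8) + (1)·(9) = 28.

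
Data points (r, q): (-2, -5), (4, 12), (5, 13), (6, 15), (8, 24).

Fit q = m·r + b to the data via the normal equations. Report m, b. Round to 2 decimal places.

m = 2.77, b = 0.18

With design matrix X, XᵀX = [[145, 21]; [21, 5]] and Xᵀq = [405, 59]ᵀ.
Δ = 145·5 − 21² = 284.
m = (405·5 − 21·59)/284 = 393/142; b = (145·59 − 21·405)/284 = 25/142.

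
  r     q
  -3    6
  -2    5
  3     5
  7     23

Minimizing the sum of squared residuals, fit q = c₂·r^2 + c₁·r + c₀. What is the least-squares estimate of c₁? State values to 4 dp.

Entries of XᵀX: Σr^2·r^2 = 2579, Σr^2·r = 335, Σr^2 = 71, Σr·r = 71, Σr = 5, Σ1 = 4.
Right-hand side: Σr^2·q = 1246, Σr·q = 148, Σq = 39.
Normal equations: [[2579, 335, 71]; [335, 71, 5]; [71, 5, 4]]·[c₂, c₁, c₀]ᵀ = [1246, 148, 39]ᵀ.
Row-reducing yields c₂ = 761/1650, c₁ = -73/330, c₀ = 46/25.

c₁ = -0.2212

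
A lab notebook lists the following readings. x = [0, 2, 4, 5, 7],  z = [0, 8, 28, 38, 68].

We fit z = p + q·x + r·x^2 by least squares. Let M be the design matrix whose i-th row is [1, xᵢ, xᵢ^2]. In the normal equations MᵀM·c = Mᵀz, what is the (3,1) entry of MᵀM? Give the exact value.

94

Row 3 ↔ basis x^2, column 1 ↔ basis 1, so (MᵀM)_{3,1} = Σᵢ x^2 = (0)·(1) + (4)·(1) + (16)·(1) + (25)·(1) + (49)·(1) = 94.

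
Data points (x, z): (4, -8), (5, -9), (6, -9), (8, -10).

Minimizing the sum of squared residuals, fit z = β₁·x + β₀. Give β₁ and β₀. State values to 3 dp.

β₁ = -0.457, β₀ = -6.371

Normal-equation sums: Σx·x = 141, Σx = 23, Σ1 = 4.
Right-hand side: Σx·z = -211, Σz = -36.
Normal equations: [[141, 23]; [23, 4]]·[β₁, β₀]ᵀ = [-211, -36]ᵀ.
Determinant 141·4 − 23² = 35.
β₁ = ((-211)·4 − 23·(-36))/35 = -16/35; β₀ = (141·(-36) − 23·(-211))/35 = -223/35.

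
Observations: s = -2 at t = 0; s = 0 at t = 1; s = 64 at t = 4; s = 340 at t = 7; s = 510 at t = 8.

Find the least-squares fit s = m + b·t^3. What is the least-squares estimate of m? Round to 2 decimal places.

With design matrix A, AᵀA = [[5, 920]; [920, 383890]] and Aᵀs = [912, 381836]ᵀ.
Δ = 5·383890 − 920² = 1073050.
m = (912·383890 − 920·381836)/1073050 = -118144/107305; b = (5·381836 − 920·912)/1073050 = 107014/107305.

m = -1.10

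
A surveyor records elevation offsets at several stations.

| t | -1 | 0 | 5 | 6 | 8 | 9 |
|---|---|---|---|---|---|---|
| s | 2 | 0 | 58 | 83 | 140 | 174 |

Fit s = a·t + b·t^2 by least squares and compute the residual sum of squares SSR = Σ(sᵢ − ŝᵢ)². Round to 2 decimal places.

SSR = 6.76

Compute the Gram sums: Σt·t = 207, Σt·t^2 = 1581, Σt^2·t^2 = 12579.
And Σt·s = 3472, Σt^2·s = 27494.
Normal equations: [[207, 1581]; [1581, 12579]]·[a, b]ᵀ = [3472, 27494]ᵀ.
Eliminating b: 12579·(row 1) − 1581·(row 2) gives 104292·a = 12579·3472 − 1581·27494 = 206274, so a = 34379/17382.
Then b = (27494 − 1581·(34379/17382))/12579 = 33671/17382.
Residuals: 5912/2897, 0, -919/2897, 4046/2897, 584/2897, -2049/2897; SSR = 19574/2897.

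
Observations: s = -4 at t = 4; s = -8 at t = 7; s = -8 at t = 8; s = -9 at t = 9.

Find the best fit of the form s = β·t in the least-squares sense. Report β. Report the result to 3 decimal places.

Entries of XᵀX: Σt·t = 210.
And Σt·s = -217.
Hence β = -217 / 210 ≈ -1.03333.

β = -1.033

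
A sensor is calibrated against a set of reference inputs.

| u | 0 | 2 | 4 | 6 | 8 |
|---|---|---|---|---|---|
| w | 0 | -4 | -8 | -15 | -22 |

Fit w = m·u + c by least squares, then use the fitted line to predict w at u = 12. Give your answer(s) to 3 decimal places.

ŵ = -31.800

The normal system AᵀA·[m, c]ᵀ = Aᵀw is [[120, 20]; [20, 5]]·[m, c]ᵀ = [-306, -49]ᵀ.
det = 120·5 − 20² = 200.
m = ((-306)·5 − 20·(-49))/200 = -11/4; c = (120·(-49) − 20·(-306))/200 = 6/5.
At u = 12: ŵ = (-11/4)·(12) + (6/5)·(1) = -159/5.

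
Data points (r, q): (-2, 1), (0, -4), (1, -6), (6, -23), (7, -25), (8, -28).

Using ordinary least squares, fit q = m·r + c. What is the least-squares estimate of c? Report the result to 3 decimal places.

Sums needed: Σr·r = 154, Σr = 20, Σ1 = 6.
For Aᵀq: Σr·q = -545, Σq = -85.
Normal equations: [[154, 20]; [20, 6]]·[m, c]ᵀ = [-545, -85]ᵀ.
Determinant 154·6 − 20² = 524.
m = ((-545)·6 − 20·(-85))/524 = -785/262; c = (154·(-85) − 20·(-545))/524 = -1095/262.

c = -4.179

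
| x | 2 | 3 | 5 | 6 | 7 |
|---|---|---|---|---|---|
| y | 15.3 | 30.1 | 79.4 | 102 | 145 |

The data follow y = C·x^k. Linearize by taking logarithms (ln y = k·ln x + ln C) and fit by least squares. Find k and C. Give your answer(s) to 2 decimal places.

k = 1.79, C = 4.36

Let Y = ln y. Fitting Y = k·ln x + ln C by least squares:
Σln x = 7.1389, Σ(ln x)² = 11.2747, Σln y = 20.1086, Σln x·ln y = 30.6427.
Equations: 11.2747·k + 7.1389·ln C = 30.6427;  7.1389·k + 5·ln C = 20.1086.
Slope k = (n·Σln x·ln y − Σln x·Σln y)/(n·Σ(ln x)² − (Σln x)²) = (5·30.6427 − 7.1389·20.1086)/5.4099 = 1.78577; ln C = (Σln y − k·Σln x)/n = 1.47205, so C = exp(1.47205) = 4.35815.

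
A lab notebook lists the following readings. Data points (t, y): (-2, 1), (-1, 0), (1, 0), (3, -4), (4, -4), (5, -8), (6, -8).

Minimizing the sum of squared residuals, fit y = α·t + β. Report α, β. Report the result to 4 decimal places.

α = -1.1804, β = -0.5876

Normal-equation sums: Σt·t = 92, Σt = 16, Σ1 = 7.
And Σt·y = -118, Σy = -23.
XᵀX·[α, β]ᵀ = Xᵀy becomes [[92, 16]; [16, 7]]·[α, β]ᵀ = [-118, -23]ᵀ.
Determinant 92·7 − 16² = 388.
α = ((-118)·7 − 16·(-23))/388 = -229/194; β = (92·(-23) − 16·(-118))/388 = -57/97.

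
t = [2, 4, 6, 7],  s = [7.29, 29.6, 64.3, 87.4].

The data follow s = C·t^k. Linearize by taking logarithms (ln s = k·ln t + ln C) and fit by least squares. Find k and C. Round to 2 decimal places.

k = 1.98, C = 1.86

With ln sᵢ as the transformed response and ln tᵢ as the regressor:
Sums: Σln t = 5.8171, Σ(ln t)² = 9.3992, Σln s = 14.0083, Σln t·ln s = 22.2327.
Normal system: [[9.3992, 5.8171]; [5.8171, 4]]·[k, ln C]ᵀ = [22.2327, 14.0083]ᵀ.
Solving (det = 3.7582): k = 1.98040, ln C = 0.62203, so C = exp(0.62203) = 1.86270.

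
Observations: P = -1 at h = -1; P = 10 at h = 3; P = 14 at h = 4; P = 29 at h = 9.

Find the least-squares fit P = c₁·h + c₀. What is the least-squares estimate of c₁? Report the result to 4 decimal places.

c₁ = 3.0148

The normal system MᵀM·[c₁, c₀]ᵀ = MᵀP is [[107, 15]; [15, 4]]·[c₁, c₀]ᵀ = [348, 52]ᵀ.
Δ = 107·4 − 15² = 203.
c₁ = (348·4 − 15·52)/203 = 612/203; c₀ = (107·52 − 15·348)/203 = 344/203.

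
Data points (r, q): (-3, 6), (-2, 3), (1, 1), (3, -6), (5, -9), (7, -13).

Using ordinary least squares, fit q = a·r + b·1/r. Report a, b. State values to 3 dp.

Entries of XᵀX: Σr·r = 97, Σr·1/r = 6, Σ1/r·1/r = 67589/44100.
And Σr·q = -177, Σ1/r·q = -571/70.
So XᵀX·[a, b]ᵀ = Xᵀq: [[97, 6]; [6, 67589/44100]]·[a, b]ᵀ = [-177, -571/70]ᵀ.
det = 97·(67589/44100) − 6² = 4968533/44100.
a = ((-177)·(67589/44100) − 6·(-571/70))/(4968533/44100) = -9804873/4968533; b = (97·(-571/70) − 6·(-177))/(4968533/44100) = 11940390/4968533.

a = -1.973, b = 2.403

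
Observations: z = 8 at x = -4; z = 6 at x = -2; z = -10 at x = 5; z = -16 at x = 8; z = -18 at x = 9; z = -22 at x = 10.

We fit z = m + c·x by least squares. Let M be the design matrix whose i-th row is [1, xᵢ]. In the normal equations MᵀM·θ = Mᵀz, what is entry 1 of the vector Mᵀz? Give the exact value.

Entry 1 ↔ basis 1, so (Mᵀz)_{1} = Σᵢ zᵢ = (1)·(8) + (1)·(6) + (1)·(-10) + (1)·(-16) + (1)·(-18) + (1)·(-22) = -52.

-52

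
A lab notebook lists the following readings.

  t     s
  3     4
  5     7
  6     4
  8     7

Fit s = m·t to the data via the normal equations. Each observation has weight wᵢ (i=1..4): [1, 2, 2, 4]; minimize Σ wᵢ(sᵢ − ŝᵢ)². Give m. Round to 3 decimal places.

AᵀWA·[m]ᵀ = AᵀWs reads: 387·m = 354.
(Σwᵢ·t·t = 387, Σwᵢ·t·s = 354.)
m = 354/387 = 0.914729.

m = 0.915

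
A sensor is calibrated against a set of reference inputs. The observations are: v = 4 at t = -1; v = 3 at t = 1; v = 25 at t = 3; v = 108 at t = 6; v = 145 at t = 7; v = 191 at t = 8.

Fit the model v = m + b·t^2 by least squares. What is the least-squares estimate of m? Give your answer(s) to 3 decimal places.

With design matrix A, AᵀA = [[6, 160]; [160, 7876]] and Aᵀv = [476, 23449]ᵀ.
Δ = 6·7876 − 160² = 21656.
m = (476·7876 − 160·23449)/21656 = -358/2707; b = (6·23449 − 160·476)/21656 = 32267/10828.

m = -0.132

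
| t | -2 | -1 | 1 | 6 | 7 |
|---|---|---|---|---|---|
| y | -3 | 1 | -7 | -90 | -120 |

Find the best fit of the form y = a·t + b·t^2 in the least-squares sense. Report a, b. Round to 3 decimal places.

a = -2.875, b = -2.033

Compute the Gram sums: Σt·t = 91, Σt·t^2 = 551, Σt^2·t^2 = 3715.
For Aᵀy: Σt·y = -1382, Σt^2·y = -9138.
Eliminating b: 3715·(row 1) − 551·(row 2) gives 34464·a = 3715·(-1382) − 551·(-9138) = -99092, so a = -24773/8616.
Then b = ((-9138) − 551·(-24773/8616))/3715 = -17519/8616.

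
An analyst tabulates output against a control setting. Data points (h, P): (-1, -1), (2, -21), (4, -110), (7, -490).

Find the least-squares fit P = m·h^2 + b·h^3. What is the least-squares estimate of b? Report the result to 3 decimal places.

Compute the Gram sums: Σh^2·h^2 = 2674, Σh^2·h^3 = 17862, Σh^3·h^3 = 121810.
Moment sums: Σh^2·P = -25855, Σh^3·P = -175277.
Eliminating b: 121810·(row 1) − 17862·(row 2) gives 6668896·m = 121810·(-25855) − 17862·(-175277) = -18599776, so m = -44711/16031.
Then b = ((-175277) − 17862·(-44711/16031))/121810 = -429293/416806.

b = -1.030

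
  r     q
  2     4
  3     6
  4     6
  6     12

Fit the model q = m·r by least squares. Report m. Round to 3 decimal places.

m = 1.877

Normal-equation sums: Σr·r = 65.
Right-hand side: Σr·q = 122.
So XᵀX·[m]ᵀ = Xᵀq: [[65]]·[m]ᵀ = [122]ᵀ.
m = 122/65 = 1.87692.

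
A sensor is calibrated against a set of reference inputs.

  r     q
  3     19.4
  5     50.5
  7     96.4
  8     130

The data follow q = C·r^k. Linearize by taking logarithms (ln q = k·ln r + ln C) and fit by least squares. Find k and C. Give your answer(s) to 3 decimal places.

k = 1.925, C = 2.315

Taking logs, ln q = k·ln r + ln C, so regress ln q on ln r.
Σln r = 6.7334, Σ(ln r)² = 11.9079, Σln q = 16.3233, Σln r·ln q = 28.5815.
Equations: 11.9079·k + 6.7334·ln C = 28.5815;  6.7334·k + 4·ln C = 16.3233.
Slope k = (n·Σln r·ln q − Σln r·Σln q)/(n·Σ(ln r)² − (Σln r)²) = (4·28.5815 − 6.7334·16.3233)/2.2928 = 1.92548; ln C = (Σln q − k·Σln r)/n = 0.83956, so C = exp(0.83956) = 2.31535.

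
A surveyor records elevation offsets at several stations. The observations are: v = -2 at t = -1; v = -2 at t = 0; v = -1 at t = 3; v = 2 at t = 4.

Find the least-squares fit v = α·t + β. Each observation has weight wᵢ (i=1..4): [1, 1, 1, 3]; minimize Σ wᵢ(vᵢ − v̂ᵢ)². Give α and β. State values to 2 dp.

With design matrix X, XᵀWX = [[58, 14]; [14, 6]] and XᵀWv = [23, 1]ᵀ.
Δ = 58·6 − 14² = 152.
α = (23·6 − 14·1)/152 = 31/38; β = (58·1 − 14·23)/152 = -33/19.

α = 0.82, β = -1.74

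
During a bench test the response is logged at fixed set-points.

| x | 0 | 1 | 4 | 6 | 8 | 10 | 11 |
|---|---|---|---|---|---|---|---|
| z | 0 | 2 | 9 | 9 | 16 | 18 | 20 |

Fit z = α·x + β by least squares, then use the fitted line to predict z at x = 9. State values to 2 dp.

Forming MᵀM = [[338, 40]; [40, 7]] and Mᵀz = [620, 74]ᵀ gives MᵀM·[α, β]ᵀ = Mᵀz.
Δ = 338·7 − 40² = 766.
α = (620·7 − 40·74)/766 = 690/383; β = (338·74 − 40·620)/766 = 106/383.
At x = 9: ẑ = (690/383)·(9) + (106/383)·(1) = 6316/383.

ẑ = 16.49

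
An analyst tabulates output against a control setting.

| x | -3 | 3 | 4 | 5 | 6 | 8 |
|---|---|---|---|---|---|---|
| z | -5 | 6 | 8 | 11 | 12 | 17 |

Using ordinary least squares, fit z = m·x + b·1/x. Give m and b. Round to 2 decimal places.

From the data, Σx·x = 159, Σx·1/x = 6, Σ1/x·1/x = 589/1600.
Right-hand side: Σx·z = 328, Σ1/x·z = 1439/120.
Eliminating b: (589/1600)·(row 1) − 6·(row 2) gives (36051/1600)·m = (589/1600)·328 − 6·(1439/120) = 9759/200, so m = 26024/12017.
Then b = ((1439/120) − 6·(26024/12017))/(589/1600) = -98120/36051.

m = 2.17, b = -2.72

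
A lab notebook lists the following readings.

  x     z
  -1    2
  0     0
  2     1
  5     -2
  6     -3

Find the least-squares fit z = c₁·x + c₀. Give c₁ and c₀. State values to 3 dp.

Setting ∂/∂c₁ … = 0 gives: 66·c₁ + 12·c₀ = -28;  12·c₁ + 5·c₀ = -2.
(Σx·x = 66, Σx = 12, Σ1 = 5, Σx·z = -28, Σz = -2.)
Δ = 66·5 − 12² = 186.
c₁ = ((-28)·5 − 12·(-2))/186 = -58/93; c₀ = (66·(-2) − 12·(-28))/186 = 34/31.

c₁ = -0.624, c₀ = 1.097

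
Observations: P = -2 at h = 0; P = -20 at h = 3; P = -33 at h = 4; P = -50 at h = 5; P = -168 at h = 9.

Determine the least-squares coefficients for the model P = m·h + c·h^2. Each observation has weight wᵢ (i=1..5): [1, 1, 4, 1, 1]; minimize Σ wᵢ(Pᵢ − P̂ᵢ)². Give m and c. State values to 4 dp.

m = 0.0821, c = -2.0798

Entries of XᵀWX: Σwᵢ·h·h = 179, Σwᵢ·h·h^2 = 1137, Σwᵢ·h^2·h^2 = 8291.
For XᵀWP: Σwᵢ·h·P = -2350, Σwᵢ·h^2·P = -17150.
Δ = 179·8291 − 1137² = 191320.
m = ((-2350)·8291 − 1137·(-17150))/191320 = 785/9566; c = (179·(-17150) − 1137·(-2350))/191320 = -19895/9566.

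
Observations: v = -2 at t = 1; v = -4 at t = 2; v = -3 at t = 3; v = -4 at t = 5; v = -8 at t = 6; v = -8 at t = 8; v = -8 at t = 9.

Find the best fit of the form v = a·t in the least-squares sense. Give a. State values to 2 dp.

The normal equations are: 220·a = -223.
Hence a = -223 / 220 ≈ -1.01364.

a = -1.01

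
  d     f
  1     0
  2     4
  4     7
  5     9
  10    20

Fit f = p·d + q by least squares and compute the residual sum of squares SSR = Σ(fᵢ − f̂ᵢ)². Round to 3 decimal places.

SSR = 1.915

Compute the Gram sums: Σd·d = 146, Σd = 22, Σ1 = 5.
And Σd·f = 281, Σf = 40.
Eliminating q: 5·(row 1) − 22·(row 2) gives 246·p = 5·281 − 22·40 = 525, so p = 175/82.
Then q = (40 − 22·(175/82))/5 = -57/41.
Residuals: -61/82, 46/41, -6/41, -23/82, 2/41; SSR = 157/82.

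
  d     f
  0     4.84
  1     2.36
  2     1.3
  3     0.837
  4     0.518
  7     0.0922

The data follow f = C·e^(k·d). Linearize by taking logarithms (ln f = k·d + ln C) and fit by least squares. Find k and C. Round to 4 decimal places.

Taking logs, ln f = k·d + ln C, so regress ln f on d.
Σd = 17.0000, Σ(d)² = 79.0000, Σln f = -0.5216, Σd·ln f = -18.4681.
Equations: 79.0000·k + 17.0000·ln C = -18.4681;  17.0000·k + 6·ln C = -0.5216.
Solving (det = 185.0000): k = -0.55104, ln C = 1.47435, so C = exp(1.47435) = 4.36817.

k = -0.5510, C = 4.3682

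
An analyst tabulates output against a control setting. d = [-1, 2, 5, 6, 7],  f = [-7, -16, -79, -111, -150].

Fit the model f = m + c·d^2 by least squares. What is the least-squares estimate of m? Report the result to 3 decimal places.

With design matrix X, XᵀX = [[5, 115]; [115, 4339]] and Xᵀf = [-363, -13392]ᵀ.
det = 5·4339 − 115² = 8470.
m = ((-363)·4339 − 115·(-13392))/8470 = -34977/8470; c = (5·(-13392) − 115·(-363))/8470 = -5043/1694.

m = -4.130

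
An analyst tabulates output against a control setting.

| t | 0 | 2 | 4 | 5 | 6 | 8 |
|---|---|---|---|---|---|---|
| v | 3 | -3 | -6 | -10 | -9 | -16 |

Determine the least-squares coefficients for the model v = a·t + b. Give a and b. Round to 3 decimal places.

From the data, Σt·t = 145, Σt = 25, Σ1 = 6.
And Σt·v = -262, Σv = -41.
Normal equations: [[145, 25]; [25, 6]]·[a, b]ᵀ = [-262, -41]ᵀ.
Δ = 145·6 − 25² = 245.
a = ((-262)·6 − 25·(-41))/245 = -547/245; b = (145·(-41) − 25·(-262))/245 = 121/49.

a = -2.233, b = 2.469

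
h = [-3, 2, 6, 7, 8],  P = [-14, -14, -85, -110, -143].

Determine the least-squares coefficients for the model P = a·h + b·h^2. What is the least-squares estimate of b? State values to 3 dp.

The normal system XᵀX·[a, b]ᵀ = XᵀP is [[162, 1052]; [1052, 7890]]·[a, b]ᵀ = [-2410, -17784]ᵀ.
Determinant 162·7890 − 1052² = 171476.
a = ((-2410)·7890 − 1052·(-17784))/171476 = -291/163; b = (162·(-17784) − 1052·(-2410))/171476 = -86422/42869.

b = -2.016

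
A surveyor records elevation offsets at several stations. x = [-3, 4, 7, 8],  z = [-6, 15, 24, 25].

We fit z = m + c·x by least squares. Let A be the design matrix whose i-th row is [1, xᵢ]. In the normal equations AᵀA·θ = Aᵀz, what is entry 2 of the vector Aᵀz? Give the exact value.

446

Entry 2 ↔ basis x, so (Aᵀz)_{2} = Σᵢ (x)·zᵢ = (-3)·(-6) + (4)·(15) + (7)·(24) + (8)·(25) = 446.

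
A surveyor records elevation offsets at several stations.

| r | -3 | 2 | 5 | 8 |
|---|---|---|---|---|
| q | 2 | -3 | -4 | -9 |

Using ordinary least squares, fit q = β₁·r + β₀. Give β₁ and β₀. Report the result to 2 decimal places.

Normal-equation sums: Σr·r = 102, Σr = 12, Σ1 = 4.
Right-hand side: Σr·q = -104, Σq = -14.
So XᵀX·[β₁, β₀]ᵀ = Xᵀq: [[102, 12]; [12, 4]]·[β₁, β₀]ᵀ = [-104, -14]ᵀ.
Δ = 102·4 − 12² = 264.
β₁ = ((-104)·4 − 12·(-14))/264 = -31/33; β₀ = (102·(-14) − 12·(-104))/264 = -15/22.

β₁ = -0.94, β₀ = -0.68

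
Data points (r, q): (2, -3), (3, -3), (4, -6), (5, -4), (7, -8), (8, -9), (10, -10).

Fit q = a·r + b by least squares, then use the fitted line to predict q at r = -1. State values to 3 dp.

Forming AᵀA = [[267, 39]; [39, 7]] and Aᵀq = [-287, -43]ᵀ gives AᵀA·[a, b]ᵀ = Aᵀq.
det = 267·7 − 39² = 348.
a = ((-287)·7 − 39·(-43))/348 = -83/87; b = (267·(-43) − 39·(-287))/348 = -24/29.
At r = -1: q̂ = (-83/87)·(-1) + (-24/29)·(1) = 11/87.

q̂ = 0.126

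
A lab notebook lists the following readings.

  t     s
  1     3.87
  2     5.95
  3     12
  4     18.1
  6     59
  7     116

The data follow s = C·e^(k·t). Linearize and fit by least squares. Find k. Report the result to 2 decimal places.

With ln sᵢ as the transformed response and tᵢ as the regressor:
Σt = 23.0000, Σ(t)² = 115.0000, Σln s = 17.3486, Σt·ln s = 81.6988.
Equations: 115.0000·k + 23.0000·ln C = 81.6988;  23.0000·k + 6·ln C = 17.3486.
Solving (det = 161.0000): k = 0.56630, ln C = 0.72060.

k = 0.57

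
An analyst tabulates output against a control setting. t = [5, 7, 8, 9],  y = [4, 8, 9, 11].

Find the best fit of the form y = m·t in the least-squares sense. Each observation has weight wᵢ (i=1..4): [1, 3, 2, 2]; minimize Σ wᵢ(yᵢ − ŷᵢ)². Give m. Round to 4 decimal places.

The normal equations are: 462·m = 530.
(Σwᵢ·t·t = 462, Σwᵢ·t·y = 530.)
m = 530/462 = 1.14719.

m = 1.1472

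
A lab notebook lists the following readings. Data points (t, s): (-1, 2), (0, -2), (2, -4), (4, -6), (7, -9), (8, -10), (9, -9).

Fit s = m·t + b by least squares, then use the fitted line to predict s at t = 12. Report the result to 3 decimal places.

Entries of XᵀX: Σt·t = 215, Σt = 29, Σ1 = 7.
For Xᵀs: Σt·s = -258, Σs = -38.
Eliminating b: 7·(row 1) − 29·(row 2) gives 664·m = 7·(-258) − 29·(-38) = -704, so m = -88/83.
Then b = ((-38) − 29·(-88/83))/7 = -86/83.
At t = 12: ŝ = (-88/83)·(12) + (-86/83)·(1) = -1142/83.

ŝ = -13.759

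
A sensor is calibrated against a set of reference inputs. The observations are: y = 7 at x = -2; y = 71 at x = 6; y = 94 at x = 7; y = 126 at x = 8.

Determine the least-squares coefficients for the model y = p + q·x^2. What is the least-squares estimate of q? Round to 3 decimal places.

Sums needed: Σ1 = 4, Σx^2 = 153, Σx^2·x^2 = 7809.
Right-hand side: Σy = 298, Σx^2·y = 15254.
Eliminating q: 7809·(row 1) − 153·(row 2) gives 7827·p = 7809·298 − 153·15254 = -6780, so p = -2260/2609.
Then q = (15254 − 153·(-2260/2609))/7809 = 15422/7827.

q = 1.970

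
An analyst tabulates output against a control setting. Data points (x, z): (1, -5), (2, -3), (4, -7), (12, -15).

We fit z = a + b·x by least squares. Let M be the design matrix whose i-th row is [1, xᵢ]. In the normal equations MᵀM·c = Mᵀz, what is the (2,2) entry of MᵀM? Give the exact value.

165

Row 2 ↔ basis x, column 2 ↔ basis x, so (MᵀM)_{2,2} = Σᵢ (x)·(x) = (1)·(1) + (2)·(2) + (4)·(4) + (12)·(12) = 165.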